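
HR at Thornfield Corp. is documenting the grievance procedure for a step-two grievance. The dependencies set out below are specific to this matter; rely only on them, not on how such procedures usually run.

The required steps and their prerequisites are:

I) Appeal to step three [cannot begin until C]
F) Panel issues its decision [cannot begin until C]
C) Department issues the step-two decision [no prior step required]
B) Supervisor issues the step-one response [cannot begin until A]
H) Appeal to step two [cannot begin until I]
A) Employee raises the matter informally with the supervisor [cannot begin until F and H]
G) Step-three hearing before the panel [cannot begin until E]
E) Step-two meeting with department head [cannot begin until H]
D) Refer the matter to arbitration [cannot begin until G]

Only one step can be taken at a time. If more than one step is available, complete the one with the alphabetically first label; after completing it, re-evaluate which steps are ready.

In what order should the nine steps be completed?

C → F → I → H → A → B → E → G → D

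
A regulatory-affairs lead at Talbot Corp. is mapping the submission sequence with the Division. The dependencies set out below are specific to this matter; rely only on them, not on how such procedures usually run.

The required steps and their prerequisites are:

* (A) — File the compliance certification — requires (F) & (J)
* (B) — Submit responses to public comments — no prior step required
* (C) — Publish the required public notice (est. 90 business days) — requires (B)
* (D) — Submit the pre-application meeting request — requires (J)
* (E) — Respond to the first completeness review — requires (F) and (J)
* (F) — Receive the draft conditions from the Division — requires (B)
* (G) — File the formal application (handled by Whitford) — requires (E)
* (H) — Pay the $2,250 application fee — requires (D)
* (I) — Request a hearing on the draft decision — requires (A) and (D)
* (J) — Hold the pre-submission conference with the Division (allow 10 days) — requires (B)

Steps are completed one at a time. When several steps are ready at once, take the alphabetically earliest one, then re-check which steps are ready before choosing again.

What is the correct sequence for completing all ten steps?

(B) is the only step with nothing outstanding, so it goes first.
(C), (F) and (J) are all available; (C) has the earlier label → (C).
(F) and (J) are both available; (F) has the earlier label → (F).
Next only (J) has its prerequisites met → (J).
Ready: (A), (D) and (E). (A) has the earlier label → (A).
(D) and (E) are both available; (D) has the earlier label → (D).
Ready: (E), (H) and (I). (E) has the earlier label → (E).
(G) now also ready, so the ready set is {(G), (H), (I)}; (G) has the earlier label → (G).
Now (H) and (I) have their prerequisites met. (H) has the earlier label, so (H) next.
Next only (I) has its prerequisites met → (I).

(B), (C), (F), (J), (A), (D), (E), (G), (H), (I)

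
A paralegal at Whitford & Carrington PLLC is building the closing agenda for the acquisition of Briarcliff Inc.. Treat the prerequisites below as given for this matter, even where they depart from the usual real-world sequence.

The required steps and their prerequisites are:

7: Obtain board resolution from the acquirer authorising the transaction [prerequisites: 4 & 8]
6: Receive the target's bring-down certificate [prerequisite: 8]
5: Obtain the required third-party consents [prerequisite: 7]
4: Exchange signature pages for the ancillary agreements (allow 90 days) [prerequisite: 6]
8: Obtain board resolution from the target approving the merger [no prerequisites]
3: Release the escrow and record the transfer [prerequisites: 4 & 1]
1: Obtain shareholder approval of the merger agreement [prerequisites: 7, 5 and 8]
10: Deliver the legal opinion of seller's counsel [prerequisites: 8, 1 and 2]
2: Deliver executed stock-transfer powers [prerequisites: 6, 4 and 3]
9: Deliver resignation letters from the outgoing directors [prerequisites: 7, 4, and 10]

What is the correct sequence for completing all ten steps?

8 → 6 → 4 → 7 → 5 → 1 → 3 → 2 → 10 → 9

8 is the only step with nothing outstanding, so it goes first.
6 is the only step now ready → 6.
4 needed 6, now all done → 4.
That leaves 7 as the only ready step → 7.
That leaves 5 as the only ready step → 5.
1 needed 7, 5 and 8, now all done → 1.
Next only 3 has its prerequisites met → 3.
Next only 2 has its prerequisites met → 2.
10 needed 8, 1 and 2, now all done → 10.
That leaves 9 as the only ready step → 9.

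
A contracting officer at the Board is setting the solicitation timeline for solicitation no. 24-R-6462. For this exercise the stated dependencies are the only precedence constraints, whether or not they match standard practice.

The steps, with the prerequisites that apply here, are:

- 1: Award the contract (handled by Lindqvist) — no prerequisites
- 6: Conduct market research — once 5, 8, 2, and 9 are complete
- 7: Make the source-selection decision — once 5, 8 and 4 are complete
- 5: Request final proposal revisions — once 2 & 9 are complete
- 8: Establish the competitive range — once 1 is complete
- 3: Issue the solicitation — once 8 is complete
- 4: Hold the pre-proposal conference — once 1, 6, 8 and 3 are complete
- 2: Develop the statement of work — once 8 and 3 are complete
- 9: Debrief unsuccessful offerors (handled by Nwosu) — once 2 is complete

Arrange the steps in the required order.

1 8 3 2 9 5 6 4 7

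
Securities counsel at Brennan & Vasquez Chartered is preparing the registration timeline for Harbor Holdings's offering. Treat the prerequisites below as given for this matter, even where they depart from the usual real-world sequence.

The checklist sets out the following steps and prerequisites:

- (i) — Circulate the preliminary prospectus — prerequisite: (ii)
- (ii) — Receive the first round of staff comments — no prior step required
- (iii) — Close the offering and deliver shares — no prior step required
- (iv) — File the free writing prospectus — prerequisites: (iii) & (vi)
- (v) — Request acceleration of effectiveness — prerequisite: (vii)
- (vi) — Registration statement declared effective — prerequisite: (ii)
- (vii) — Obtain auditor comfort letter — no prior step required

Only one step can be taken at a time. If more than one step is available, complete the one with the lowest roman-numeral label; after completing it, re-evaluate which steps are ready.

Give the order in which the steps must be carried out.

(ii), (i), (iii), (vi), (iv), (vii), (v)

Nothing is required for (ii), (iii) and (vii). (ii) has the earlier label → (ii) first.
(i) and (vi) now also ready, so the ready set is {(i), (iii), (vi), (vii)}; (i) has the earlier label → (i).
Now (iii), (vi) and (vii) have their prerequisites met. (iii) has the earlier label, so (iii) next.
(vi) and (vii) are both available; (vi) has the earlier label → (vi).
(iv) and (vii) are both available; (iv) has the earlier label → (iv).
That leaves (vii) as the only ready step → (vii).
(v) is the only step now ready → (v).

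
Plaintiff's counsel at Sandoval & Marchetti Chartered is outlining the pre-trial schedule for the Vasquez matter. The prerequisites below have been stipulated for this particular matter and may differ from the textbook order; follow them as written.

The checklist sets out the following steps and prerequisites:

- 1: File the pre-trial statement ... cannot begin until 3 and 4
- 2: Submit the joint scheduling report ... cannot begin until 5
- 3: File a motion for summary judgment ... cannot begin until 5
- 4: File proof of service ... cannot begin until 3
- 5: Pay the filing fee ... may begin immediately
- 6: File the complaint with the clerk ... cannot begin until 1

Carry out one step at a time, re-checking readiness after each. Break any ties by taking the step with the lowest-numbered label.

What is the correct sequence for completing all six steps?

5 → 2 → 3 → 4 → 1 → 6

5 is the only step with nothing outstanding, so it goes first.
Ready: 2 and 3. 2 has the earlier label → 2.
3 needed 5, now all done → 3.
4 is the only step now ready → 4.
1 needed 3 and 4, now all done → 1.
6 needed 1, now all done → 6.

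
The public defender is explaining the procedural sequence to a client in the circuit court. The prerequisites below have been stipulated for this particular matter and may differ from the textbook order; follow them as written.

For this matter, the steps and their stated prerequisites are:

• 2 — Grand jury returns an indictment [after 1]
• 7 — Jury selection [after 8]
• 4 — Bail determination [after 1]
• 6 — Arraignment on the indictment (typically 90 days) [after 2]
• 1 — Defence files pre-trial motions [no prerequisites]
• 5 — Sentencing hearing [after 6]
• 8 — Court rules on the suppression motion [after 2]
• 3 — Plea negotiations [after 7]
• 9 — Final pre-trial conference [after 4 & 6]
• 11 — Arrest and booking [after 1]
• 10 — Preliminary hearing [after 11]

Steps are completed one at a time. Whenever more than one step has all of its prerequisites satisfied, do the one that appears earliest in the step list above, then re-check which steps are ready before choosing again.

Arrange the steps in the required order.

Only 1 has no prerequisites, so it is first.
Ready: 2, 4 and 11. 2 is listed earlier → 2.
6 and 8 now also ready, so the ready set is {4, 6, 8, 11}; 4 is listed earlier → 4.
Ready: 6, 8 and 11. 6 is listed earlier → 6.
Ready: 5, 8, 9 and 11. 5 is listed earlier → 5.
8, 9 and 11 are all available; 8 is listed earlier → 8.
Ready: 7, 9 and 11. 7 is listed earlier → 7.
Ready: 3, 9 and 11. 3 is listed earlier → 3.
Ready: 9 and 11. 9 is listed earlier → 9.
Next only 11 has its prerequisites met → 11.
10 needed 11, now all done → 10.

1, 2, 4, 6, 5, 8, 7, 3, 9, 11, 10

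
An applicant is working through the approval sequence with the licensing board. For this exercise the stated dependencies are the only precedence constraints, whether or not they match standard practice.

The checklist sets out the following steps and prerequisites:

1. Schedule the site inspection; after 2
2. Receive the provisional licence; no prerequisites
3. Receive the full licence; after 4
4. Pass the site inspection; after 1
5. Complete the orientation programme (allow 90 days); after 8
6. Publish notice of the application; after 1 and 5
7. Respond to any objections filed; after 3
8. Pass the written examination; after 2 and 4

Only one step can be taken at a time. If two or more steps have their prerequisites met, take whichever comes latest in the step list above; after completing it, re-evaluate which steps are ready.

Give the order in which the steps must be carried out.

2 is the only step with nothing outstanding, so it goes first.
1 is the only step now ready → 1.
4 needed 1, now all done → 4.
Now 8 and 3 have their prerequisites met. 8 is listed later, so 8 next.
5 now also ready, so the ready set is {5, 3}; 5 is listed later → 5.
6 now also ready, so the ready set is {6, 3}; 6 is listed later → 6.
3 is the only step now ready → 3.
That leaves 7 as the only ready step → 7.

2, 1, 4, 8, 5, 6, 3, 7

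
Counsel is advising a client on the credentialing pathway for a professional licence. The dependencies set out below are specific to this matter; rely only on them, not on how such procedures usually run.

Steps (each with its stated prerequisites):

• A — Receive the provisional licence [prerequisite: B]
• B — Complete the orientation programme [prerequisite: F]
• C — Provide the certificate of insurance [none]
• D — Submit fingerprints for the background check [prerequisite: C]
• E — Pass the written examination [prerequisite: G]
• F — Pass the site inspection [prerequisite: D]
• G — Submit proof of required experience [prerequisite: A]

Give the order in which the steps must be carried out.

Only C has no prerequisites, so it is first.
D is the only step now ready → D.
F needed D, now all done → F.
B is the only step now ready → B.
Next only A has its prerequisites met → A.
G needed A, now all done → G.
E is the only step now ready → E.

C, D, F, B, A, G, E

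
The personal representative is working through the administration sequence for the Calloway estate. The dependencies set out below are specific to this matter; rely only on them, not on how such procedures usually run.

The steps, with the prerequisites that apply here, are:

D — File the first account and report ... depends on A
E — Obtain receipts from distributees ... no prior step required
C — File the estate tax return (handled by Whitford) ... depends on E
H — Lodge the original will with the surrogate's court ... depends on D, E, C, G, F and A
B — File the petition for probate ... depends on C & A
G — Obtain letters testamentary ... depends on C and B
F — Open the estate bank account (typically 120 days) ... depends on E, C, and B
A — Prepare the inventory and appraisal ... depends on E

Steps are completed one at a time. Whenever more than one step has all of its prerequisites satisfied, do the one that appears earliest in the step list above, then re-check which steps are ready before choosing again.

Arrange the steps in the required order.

E has no prerequisites → E first.
Now C and A have their prerequisites met. C is listed earlier, so C next.
Next only A has its prerequisites met → A.
D and B are both available; D is listed earlier → D.
B needed C and A, now all done → B.
G and F are both available; G is listed earlier → G.
F needed E, C and B, now all done → F.
H needed D, E, C, G, F and A, now all done → H.

E → C → A → D → B → G → F → H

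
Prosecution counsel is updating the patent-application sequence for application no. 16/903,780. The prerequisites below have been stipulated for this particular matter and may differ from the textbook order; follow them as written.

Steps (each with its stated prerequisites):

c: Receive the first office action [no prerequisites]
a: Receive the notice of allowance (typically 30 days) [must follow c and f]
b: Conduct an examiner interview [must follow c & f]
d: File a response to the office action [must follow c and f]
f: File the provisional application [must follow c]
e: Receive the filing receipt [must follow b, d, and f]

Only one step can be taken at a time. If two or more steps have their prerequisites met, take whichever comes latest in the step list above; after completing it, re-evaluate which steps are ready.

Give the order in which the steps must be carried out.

Only c has no prerequisites, so it is first.
f needed c, now all done → f.
Ready: d, b and a. d is listed later → d.
Ready: b and a. b is listed later → b.
e and a are both available; e is listed later → e.
a needed f and c, now all done → a.

c f d b e a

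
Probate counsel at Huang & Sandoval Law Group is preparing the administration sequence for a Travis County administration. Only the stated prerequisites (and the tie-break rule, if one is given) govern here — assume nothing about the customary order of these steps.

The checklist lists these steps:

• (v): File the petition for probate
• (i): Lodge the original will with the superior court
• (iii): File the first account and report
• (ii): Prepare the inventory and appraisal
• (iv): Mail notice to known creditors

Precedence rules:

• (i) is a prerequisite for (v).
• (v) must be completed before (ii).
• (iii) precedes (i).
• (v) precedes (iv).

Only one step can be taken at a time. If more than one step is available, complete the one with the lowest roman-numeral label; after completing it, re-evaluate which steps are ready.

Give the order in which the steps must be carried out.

Only (iii) has no prerequisites, so it is first.
That leaves (i) as the only ready step → (i).
(v) is the only step now ready → (v).
Now (ii) and (iv) have their prerequisites met. (ii) has the earlier label, so (ii) next.
Next only (iv) has its prerequisites met → (iv).

(iii), (i), (v), (ii), (iv)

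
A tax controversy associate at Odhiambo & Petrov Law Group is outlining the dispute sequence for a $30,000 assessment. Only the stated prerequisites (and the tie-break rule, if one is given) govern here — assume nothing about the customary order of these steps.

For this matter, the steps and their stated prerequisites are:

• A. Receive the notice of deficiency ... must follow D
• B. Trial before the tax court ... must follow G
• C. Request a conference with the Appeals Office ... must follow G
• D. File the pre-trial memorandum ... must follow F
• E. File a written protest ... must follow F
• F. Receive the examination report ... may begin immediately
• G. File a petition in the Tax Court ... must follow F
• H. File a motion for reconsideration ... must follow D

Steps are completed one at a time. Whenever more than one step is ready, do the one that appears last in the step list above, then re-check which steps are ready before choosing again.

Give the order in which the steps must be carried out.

F, G, E, D, H, C, B, A

F is the only step with nothing outstanding, so it goes first.
G, E and D are all available; G is listed later → G.
C and B now also ready, so the ready set is {E, D, C, B}; E is listed later → E.
Ready: D, C and B. D is listed later → D.
H and A now also ready, so the ready set is {H, C, B, A}; H is listed later → H.
Now C, B and A have their prerequisites met. C is listed later, so C next.
B and A are both available; B is listed later → B.
A is the only step now ready → A.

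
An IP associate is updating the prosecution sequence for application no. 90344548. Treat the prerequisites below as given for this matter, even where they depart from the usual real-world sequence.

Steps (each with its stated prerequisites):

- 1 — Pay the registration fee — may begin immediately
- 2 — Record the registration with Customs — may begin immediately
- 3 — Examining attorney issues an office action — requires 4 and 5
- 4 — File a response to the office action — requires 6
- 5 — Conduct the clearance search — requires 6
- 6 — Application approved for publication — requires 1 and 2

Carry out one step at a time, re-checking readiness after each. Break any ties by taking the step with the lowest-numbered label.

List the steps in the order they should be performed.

1, 2, 6, 4, 5, 3

Nothing is required for 1 and 2. 1 has the earlier label → 1 first.
That leaves 2 as the only ready step → 2.
6 needed 1 and 2, now all done → 6.
Now 4 and 5 have their prerequisites met. 4 has the earlier label, so 4 next.
That leaves 5 as the only ready step → 5.
3 needed 4 and 5, now all done → 3.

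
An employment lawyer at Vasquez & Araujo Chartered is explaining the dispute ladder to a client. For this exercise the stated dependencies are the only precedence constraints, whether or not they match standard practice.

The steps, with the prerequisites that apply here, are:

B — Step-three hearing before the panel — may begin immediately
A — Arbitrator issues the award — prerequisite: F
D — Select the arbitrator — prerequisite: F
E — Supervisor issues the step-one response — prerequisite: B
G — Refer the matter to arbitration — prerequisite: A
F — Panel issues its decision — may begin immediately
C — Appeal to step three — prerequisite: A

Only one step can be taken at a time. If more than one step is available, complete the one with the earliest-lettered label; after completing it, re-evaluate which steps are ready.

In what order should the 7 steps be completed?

B and F have no prerequisites; B has the earlier label, so B is first.
Now E and F have their prerequisites met. E has the earlier label, so E next.
Next only F has its prerequisites met → F.
Ready: A and D. A has the earlier label → A.
C and G now also ready, so the ready set is {C, D, G}; C has the earlier label → C.
D and G are both available; D has the earlier label → D.
G is the only step now ready → G.

B, E, F, A, C, D, G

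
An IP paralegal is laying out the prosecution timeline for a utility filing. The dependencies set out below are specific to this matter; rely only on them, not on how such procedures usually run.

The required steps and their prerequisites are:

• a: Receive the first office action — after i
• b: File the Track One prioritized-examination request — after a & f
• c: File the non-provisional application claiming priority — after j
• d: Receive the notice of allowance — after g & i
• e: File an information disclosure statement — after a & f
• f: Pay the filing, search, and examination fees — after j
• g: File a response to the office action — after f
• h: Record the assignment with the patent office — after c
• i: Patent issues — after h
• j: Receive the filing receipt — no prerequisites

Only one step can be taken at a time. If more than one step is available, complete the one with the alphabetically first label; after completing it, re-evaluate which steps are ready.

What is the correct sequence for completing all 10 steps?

j c f g h i a b d e

j is the only step with nothing outstanding, so it goes first.
Ready: c and f. c has the earlier label → c.
h now also ready, so the ready set is {f, h}; f has the earlier label → f.
g now also ready, so the ready set is {g, h}; g has the earlier label → g.
h needed c, now all done → h.
i needed h, now all done → i.
Ready: a and d. a has the earlier label → a.
b, d and e are all available; b has the earlier label → b.
d and e are both available; d has the earlier label → d.
Next only e has its prerequisites met → e.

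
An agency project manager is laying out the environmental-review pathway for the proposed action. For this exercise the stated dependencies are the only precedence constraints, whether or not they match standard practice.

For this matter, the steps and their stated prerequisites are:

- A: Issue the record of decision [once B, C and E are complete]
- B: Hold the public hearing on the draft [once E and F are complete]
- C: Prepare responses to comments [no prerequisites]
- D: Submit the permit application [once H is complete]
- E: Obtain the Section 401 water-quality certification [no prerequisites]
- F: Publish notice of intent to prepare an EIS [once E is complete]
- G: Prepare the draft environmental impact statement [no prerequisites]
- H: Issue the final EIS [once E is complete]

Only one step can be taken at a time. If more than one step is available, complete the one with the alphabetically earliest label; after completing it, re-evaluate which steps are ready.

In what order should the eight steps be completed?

Nothing is required for C, E and G. C has the earlier label → C first.
Ready: E and G. E has the earlier label → E.
F and H now also ready, so the ready set is {F, G, H}; F has the earlier label → F.
B now also ready, so the ready set is {B, G, H}; B has the earlier label → B.
Ready: A, G and H. A has the earlier label → A.
G and H are both available; G has the earlier label → G.
H needed E, now all done → H.
D needed H, now all done → D.

C → E → F → B → A → G → H → D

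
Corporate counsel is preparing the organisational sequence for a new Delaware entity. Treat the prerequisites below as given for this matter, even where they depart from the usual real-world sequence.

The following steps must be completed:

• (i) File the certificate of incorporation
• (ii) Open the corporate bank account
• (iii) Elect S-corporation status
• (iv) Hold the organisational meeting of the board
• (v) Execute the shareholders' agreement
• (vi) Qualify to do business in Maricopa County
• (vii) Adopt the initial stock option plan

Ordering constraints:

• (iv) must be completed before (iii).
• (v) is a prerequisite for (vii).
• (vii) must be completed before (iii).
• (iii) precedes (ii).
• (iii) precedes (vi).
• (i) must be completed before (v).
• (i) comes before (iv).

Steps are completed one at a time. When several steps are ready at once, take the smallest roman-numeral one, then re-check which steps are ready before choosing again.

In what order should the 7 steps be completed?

(i) (iv) (v) (vii) (iii) (ii) (vi)

(i) has no prerequisites → (i) first.
Now (iv) and (v) have their prerequisites met. (iv) has the earlier label, so (iv) next.
(v) needed (i), now all done → (v).
(vii) needed (v), now all done → (vii).
That leaves (iii) as the only ready step → (iii).
(ii) and (vi) are both available; (ii) has the earlier label → (ii).
(vi) is the only step now ready → (vi).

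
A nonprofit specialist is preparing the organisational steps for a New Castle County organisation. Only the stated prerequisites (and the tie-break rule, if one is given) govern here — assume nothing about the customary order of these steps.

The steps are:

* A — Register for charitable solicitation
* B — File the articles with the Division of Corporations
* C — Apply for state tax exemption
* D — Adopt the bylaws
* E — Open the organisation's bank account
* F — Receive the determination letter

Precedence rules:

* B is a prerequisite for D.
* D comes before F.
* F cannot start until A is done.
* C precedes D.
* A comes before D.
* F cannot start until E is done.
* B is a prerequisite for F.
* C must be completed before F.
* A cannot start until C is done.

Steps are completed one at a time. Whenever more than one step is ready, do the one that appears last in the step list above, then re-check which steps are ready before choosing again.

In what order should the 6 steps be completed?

E, C and B have no prerequisites; E is listed later, so E is first.
Ready: C and B. C is listed later → C.
B and A are both available; B is listed later → B.
Next only A has its prerequisites met → A.
Next only D has its prerequisites met → D.
Next only F has its prerequisites met → F.

E, C, B, A, D, F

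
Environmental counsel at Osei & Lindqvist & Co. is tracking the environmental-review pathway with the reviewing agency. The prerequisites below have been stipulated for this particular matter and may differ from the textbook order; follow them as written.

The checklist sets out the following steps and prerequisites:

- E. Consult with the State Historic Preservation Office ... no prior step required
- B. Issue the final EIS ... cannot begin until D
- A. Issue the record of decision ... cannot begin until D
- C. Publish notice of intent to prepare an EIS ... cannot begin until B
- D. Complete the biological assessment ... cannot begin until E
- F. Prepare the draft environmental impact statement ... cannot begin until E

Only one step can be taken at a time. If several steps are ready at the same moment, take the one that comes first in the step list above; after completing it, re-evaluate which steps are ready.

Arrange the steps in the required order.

E → D → B → A → C → F

Only E has no prerequisites, so it is first.
D and F are both available; D is listed earlier → D.
B and A now also ready, so the ready set is {B, A, F}; B is listed earlier → B.
Ready: A, C and F. A is listed earlier → A.
Now C and F have their prerequisites met. C is listed earlier, so C next.
F needed E, now all done → F.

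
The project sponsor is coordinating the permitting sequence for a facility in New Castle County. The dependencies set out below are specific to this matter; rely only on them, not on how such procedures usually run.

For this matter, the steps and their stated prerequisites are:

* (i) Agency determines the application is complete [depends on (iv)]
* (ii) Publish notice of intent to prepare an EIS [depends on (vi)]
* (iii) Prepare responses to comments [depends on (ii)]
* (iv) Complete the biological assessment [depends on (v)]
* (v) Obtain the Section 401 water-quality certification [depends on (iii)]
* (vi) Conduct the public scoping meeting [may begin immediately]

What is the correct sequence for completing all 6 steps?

Only (vi) has no prerequisites, so it is first.
Next only (ii) has its prerequisites met → (ii).
That leaves (iii) as the only ready step → (iii).
(v) needed (iii), now all done → (v).
Next only (iv) has its prerequisites met → (iv).
That leaves (i) as the only ready step → (i).

(vi), (ii), (iii), (v), (iv), (i)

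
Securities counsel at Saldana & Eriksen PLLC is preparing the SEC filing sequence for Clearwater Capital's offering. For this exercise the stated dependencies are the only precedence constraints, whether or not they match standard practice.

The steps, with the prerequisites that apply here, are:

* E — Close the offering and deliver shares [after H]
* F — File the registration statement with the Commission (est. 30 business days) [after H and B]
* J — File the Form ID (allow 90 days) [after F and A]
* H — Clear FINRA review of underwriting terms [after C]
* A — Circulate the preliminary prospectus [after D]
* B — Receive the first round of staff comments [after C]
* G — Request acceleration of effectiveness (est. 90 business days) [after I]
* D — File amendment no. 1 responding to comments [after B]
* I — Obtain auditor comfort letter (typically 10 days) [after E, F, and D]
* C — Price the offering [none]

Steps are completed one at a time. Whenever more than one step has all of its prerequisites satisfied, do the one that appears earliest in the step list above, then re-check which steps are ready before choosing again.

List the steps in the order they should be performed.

C has no prerequisites → C first.
Ready: H and B. H is listed earlier → H.
E now also ready, so the ready set is {E, B}; E is listed earlier → E.
Next only B has its prerequisites met → B.
Now F and D have their prerequisites met. F is listed earlier, so F next.
That leaves D as the only ready step → D.
Now A and I have their prerequisites met. A is listed earlier, so A next.
J now also ready, so the ready set is {J, I}; J is listed earlier → J.
I is the only step now ready → I.
Next only G has its prerequisites met → G.

C → H → E → B → F → D → A → J → I → G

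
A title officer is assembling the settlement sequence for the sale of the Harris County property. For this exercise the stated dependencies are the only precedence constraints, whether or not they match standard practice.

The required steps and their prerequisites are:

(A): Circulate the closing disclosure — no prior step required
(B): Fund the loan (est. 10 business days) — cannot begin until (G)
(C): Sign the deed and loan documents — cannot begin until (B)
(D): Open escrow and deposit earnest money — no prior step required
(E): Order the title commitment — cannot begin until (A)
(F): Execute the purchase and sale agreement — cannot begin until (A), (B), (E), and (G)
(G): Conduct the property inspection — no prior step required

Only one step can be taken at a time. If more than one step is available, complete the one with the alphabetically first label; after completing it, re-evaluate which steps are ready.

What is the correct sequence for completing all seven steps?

Nothing is required for (A), (D) and (G). (A) has the earlier label → (A) first.
Ready: (D), (E) and (G). (D) has the earlier label → (D).
Ready: (E) and (G). (E) has the earlier label → (E).
That leaves (G) as the only ready step → (G).
That leaves (B) as the only ready step → (B).
Now (C) and (F) have their prerequisites met. (C) has the earlier label, so (C) next.
Next only (F) has its prerequisites met → (F).

(A) → (D) → (E) → (G) → (B) → (C) → (F)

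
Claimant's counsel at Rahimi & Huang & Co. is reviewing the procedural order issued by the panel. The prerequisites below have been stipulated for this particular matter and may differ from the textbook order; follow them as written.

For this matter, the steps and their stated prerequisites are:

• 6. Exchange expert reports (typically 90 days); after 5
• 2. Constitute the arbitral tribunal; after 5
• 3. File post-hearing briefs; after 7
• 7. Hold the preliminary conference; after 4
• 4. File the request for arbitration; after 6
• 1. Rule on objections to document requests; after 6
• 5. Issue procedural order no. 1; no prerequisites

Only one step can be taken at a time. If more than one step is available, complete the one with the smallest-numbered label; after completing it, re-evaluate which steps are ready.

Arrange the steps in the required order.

5, 2, 6, 1, 4, 7, 3

Only 5 has no prerequisites, so it is first.
Ready: 2 and 6. 2 has the earlier label → 2.
6 is the only step now ready → 6.
1 and 4 are both available; 1 has the earlier label → 1.
4 is the only step now ready → 4.
Next only 7 has its prerequisites met → 7.
3 is the only step now ready → 3.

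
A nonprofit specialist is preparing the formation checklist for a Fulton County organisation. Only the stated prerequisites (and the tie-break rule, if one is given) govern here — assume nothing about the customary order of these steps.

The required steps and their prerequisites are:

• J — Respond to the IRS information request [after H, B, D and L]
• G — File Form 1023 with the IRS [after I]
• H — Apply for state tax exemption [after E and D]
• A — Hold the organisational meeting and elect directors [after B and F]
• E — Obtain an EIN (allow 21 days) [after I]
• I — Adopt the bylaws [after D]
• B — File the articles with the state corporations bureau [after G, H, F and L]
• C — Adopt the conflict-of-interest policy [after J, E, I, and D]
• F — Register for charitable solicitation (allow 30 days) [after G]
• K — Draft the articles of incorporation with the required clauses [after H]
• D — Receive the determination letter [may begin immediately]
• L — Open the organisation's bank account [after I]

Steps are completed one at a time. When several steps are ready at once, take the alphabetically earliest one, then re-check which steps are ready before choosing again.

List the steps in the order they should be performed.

D → I → E → G → F → H → K → L → B → A → J → C

D has no prerequisites → D first.
That leaves I as the only ready step → I.
E, G and L are all available; E has the earlier label → E.
Ready: G, H and L. G has the earlier label → G.
Ready: F, H and L. F has the earlier label → F.
Ready: H and L. H has the earlier label → H.
K now also ready, so the ready set is {K, L}; K has the earlier label → K.
L is the only step now ready → L.
B needed F, G, H and L, now all done → B.
A and J are both available; A has the earlier label → A.
J needed B, D, H and L, now all done → J.
C needed D, E, I and J, now all done → C.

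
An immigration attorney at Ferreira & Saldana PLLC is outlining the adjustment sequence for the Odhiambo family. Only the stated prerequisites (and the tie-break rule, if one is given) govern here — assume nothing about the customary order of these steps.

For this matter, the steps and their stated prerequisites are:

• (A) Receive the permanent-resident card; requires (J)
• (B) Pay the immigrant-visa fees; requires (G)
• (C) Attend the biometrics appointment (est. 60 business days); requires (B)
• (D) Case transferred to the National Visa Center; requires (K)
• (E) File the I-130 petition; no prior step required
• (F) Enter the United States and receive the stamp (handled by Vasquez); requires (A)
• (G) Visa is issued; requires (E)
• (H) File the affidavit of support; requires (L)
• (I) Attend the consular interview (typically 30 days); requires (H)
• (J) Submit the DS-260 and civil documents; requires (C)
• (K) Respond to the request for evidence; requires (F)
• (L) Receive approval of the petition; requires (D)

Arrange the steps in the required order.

(E) (G) (B) (C) (J) (A) (F) (K) (D) (L) (H) (I)

(E) is the only step with nothing outstanding, so it goes first.
Next only (G) has its prerequisites met → (G).
That leaves (B) as the only ready step → (B).
(C) needed (B), now all done → (C).
(J) needed (C), now all done → (J).
(A) needed (J), now all done → (A).
That leaves (F) as the only ready step → (F).
Next only (K) has its prerequisites met → (K).
Next only (D) has its prerequisites met → (D).
Next only (L) has its prerequisites met → (L).
(H) is the only step now ready → (H).
(I) needed (H), now all done → (I).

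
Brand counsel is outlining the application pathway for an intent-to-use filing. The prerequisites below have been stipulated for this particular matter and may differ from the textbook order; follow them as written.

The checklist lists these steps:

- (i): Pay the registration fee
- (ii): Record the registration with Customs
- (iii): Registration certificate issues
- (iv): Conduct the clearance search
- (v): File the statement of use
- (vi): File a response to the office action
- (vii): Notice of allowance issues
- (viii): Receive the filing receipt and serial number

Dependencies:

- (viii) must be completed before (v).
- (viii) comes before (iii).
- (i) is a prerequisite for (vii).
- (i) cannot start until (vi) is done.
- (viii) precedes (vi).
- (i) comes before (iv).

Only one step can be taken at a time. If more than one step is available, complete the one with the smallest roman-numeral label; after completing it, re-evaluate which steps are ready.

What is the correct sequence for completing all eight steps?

(ii) → (viii) → (iii) → (v) → (vi) → (i) → (iv) → (vii)

(ii) and (viii) have no prerequisites; (ii) has the earlier label, so (ii) is first.
That leaves (viii) as the only ready step → (viii).
Ready: (iii), (v) and (vi). (iii) has the earlier label → (iii).
(v) and (vi) are both available; (v) has the earlier label → (v).
Next only (vi) has its prerequisites met → (vi).
(i) needed (vi), now all done → (i).
Ready: (iv) and (vii). (iv) has the earlier label → (iv).
(vii) is the only step now ready → (vii).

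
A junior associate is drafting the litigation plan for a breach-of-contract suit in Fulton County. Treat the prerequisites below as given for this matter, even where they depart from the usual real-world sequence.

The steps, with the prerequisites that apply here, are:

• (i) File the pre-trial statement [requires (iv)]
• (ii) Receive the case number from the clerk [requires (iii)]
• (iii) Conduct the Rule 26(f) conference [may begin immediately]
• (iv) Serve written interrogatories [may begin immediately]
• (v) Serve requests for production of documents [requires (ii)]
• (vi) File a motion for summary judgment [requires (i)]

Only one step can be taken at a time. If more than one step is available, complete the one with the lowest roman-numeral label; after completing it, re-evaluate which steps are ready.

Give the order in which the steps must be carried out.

(iii), (ii), (iv), (i), (v), (vi)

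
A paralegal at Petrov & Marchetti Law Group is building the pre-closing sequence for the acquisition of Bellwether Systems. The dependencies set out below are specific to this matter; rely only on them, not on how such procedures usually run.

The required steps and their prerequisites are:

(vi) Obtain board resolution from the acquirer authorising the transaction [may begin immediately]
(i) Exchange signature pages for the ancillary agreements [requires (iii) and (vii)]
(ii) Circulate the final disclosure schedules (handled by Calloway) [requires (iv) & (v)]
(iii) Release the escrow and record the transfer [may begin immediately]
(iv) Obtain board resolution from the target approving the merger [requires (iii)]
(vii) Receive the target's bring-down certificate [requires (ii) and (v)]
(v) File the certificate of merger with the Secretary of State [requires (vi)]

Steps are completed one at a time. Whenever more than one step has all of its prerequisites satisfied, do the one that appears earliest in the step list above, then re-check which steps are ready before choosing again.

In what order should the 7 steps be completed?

(vi) (iii) (iv) (v) (ii) (vii) (i)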